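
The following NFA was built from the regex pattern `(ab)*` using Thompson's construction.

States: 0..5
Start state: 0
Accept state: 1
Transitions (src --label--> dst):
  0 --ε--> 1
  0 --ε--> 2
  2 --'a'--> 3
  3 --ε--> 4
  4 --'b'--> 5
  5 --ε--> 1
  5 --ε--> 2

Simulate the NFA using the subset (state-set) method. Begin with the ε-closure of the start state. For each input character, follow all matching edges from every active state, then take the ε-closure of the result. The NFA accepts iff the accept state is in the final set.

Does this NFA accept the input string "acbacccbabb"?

Answer: REJECT

Derivation:
S₀ = ε-closure({0}) = {0,1,2}
'a' @ 1: {3,4}
'c' @ 2: {}  — state set empty
rest 'bacccbabb' ignored (set empty)
final: {}; accept 1 not in set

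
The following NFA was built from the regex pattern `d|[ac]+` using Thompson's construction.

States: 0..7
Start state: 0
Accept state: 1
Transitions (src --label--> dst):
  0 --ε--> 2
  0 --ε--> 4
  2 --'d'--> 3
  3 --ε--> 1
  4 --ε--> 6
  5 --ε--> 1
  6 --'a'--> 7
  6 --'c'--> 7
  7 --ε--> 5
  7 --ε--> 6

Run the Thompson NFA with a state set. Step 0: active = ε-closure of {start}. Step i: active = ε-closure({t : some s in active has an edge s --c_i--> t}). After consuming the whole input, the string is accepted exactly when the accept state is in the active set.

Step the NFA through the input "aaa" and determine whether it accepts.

Answer: ACCEPT

Trace:
S₀ = ε-closure({0}) = {0,2,4,6}
'a' @ 1: {1,5,6,7}  [accepting]
'a' @ 2: {1,5,6,7}  [accepting]
'a' @ 3: {1,5,6,7}  [accepting]
final: {1,5,6,7}; accept 1 in set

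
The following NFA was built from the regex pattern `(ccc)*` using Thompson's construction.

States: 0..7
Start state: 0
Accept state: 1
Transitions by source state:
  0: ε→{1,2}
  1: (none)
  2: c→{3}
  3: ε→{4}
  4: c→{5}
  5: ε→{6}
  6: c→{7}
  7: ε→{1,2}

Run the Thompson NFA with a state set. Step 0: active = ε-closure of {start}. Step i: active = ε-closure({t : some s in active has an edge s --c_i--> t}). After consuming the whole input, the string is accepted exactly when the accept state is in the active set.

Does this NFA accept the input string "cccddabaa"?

initial (ε-close {0}): {0,1,2}
'c' @ 1: {3,4}
'c' @ 2: {5,6}
'c' @ 3: {1,2,7}  (accept∈set)
'd' @ 4: {}  — state set empty
rest 'dabaa' ignored (set empty)
after full input: {}  (accept=1 not in)

Answer: REJECT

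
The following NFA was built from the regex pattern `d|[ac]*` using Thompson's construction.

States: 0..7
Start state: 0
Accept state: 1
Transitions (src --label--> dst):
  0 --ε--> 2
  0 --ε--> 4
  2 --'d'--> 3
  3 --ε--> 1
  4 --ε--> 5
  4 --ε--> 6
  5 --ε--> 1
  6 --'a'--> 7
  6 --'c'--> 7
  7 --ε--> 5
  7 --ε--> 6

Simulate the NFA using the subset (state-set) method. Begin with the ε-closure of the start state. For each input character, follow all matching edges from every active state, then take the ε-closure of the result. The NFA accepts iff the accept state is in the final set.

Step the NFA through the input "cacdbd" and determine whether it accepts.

Answer: REJECT

Steps:
S₀ = ε-closure({0}) = {0,1,2,4,5,6}
'c' @ 1: {1,5,6,7}  [accepting]
'a' @ 2: {1,5,6,7}  [accepting]
'c' @ 3: {1,5,6,7}  [accepting]
'd' @ 4: {}  — state set empty
rest 'bd' ignored (set empty)
final: {}; accept 1 not in set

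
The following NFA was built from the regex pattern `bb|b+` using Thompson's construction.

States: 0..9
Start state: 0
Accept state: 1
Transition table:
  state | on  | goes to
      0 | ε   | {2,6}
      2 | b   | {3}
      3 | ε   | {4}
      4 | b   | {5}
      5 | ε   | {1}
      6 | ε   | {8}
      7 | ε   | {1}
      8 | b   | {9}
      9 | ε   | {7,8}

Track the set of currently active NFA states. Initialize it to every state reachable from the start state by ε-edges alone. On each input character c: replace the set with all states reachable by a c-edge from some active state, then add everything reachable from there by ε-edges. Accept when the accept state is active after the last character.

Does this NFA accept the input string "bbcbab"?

start: ε-closure({0}) = {0,2,6,8}
'b' @ 1: {1,3,4,7,8,9}  ✓accept
'b' @ 2: {1,5,7,8,9}  ✓accept
'c' @ 3: {}  — no active states
rest 'bab' ignored (set empty)
final: {}; accept 1 not in set

Answer: REJECT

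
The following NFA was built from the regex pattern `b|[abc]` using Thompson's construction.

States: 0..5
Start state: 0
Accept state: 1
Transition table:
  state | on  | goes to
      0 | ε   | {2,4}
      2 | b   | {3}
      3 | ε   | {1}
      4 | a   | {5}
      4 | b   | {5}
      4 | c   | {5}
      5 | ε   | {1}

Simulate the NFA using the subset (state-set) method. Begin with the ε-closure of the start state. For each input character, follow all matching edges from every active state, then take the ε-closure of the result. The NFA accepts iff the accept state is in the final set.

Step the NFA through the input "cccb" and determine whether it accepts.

Answer: REJECT

Trace:
start: ε-closure({0}) = {0,2,4}
'c' @ 1: {1,5}  ✓accept
'c' @ 2: {}  — state set empty
rest 'cb' ignored (set empty)
end set {} — state 1 not in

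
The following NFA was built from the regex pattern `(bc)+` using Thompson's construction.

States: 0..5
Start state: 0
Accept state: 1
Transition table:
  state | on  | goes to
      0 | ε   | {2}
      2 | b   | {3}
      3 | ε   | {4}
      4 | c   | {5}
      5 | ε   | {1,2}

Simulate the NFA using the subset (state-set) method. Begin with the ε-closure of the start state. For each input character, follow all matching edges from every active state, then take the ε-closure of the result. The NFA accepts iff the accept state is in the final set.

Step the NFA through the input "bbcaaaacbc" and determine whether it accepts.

Answer: REJECT

Trace:
start: ε-closure({0}) = {0,2}
'b' @ 1: {3,4}
'b' @ 2: {}  — no active states
rest 'caaaacbc' ignored (set empty)
end set {} — state 1 not in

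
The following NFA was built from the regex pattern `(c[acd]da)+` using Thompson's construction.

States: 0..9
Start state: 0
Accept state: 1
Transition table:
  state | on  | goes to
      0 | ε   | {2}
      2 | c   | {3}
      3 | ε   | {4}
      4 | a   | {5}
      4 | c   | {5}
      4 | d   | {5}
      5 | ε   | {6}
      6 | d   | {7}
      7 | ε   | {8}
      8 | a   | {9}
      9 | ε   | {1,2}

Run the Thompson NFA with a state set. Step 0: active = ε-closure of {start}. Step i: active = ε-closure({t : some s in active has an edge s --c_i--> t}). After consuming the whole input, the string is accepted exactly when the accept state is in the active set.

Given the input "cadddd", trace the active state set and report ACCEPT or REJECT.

initial (ε-close {0}): {0,2}
'c' @ 1: {3,4}
'a' @ 2: {5,6}
'd' @ 3: {7,8}
'd' @ 4: {}  — state set empty
rest 'dd' ignored (set empty)
after full input: {}  (accept=1 not in)

Answer: REJECT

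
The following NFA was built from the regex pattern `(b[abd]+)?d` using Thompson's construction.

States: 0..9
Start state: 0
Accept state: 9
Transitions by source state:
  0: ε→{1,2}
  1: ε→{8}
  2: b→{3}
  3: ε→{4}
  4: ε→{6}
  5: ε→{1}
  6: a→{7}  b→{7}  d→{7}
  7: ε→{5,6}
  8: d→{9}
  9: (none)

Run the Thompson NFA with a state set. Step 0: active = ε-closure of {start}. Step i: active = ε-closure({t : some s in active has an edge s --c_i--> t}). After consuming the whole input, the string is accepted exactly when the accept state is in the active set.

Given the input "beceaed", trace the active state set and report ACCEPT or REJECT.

Answer: REJECT

Steps:
S₀ = ε-closure({0}) = {0,1,2,8}
'b' @ 1: {3,4,6}
'e' @ 2: {}  — dead — no transitions
rest 'ceaed' ignored (set empty)
end set {} — state 9 not in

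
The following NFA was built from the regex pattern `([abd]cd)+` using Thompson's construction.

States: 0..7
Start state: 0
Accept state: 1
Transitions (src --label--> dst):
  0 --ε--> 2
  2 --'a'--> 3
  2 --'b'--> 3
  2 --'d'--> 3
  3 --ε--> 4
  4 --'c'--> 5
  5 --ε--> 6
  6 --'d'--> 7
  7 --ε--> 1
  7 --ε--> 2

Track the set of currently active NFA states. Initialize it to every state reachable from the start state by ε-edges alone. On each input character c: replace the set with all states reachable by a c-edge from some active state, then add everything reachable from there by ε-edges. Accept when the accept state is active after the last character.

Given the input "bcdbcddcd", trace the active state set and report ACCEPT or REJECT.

Answer: ACCEPT

Trace:
S₀ = ε-closure({0}) = {0,2}
'b' @ 1: {3,4}
'c' @ 2: {5,6}
'd' @ 3: {1,2,7}  ✓accept
'b' @ 4: {3,4}
'c' @ 5: {5,6}
'd' @ 6: {1,2,7}  ✓accept
'd' @ 7: {3,4}
'c' @ 8: {5,6}
'd' @ 9: {1,2,7}  ✓accept
end set {1,2,7} — state 1 in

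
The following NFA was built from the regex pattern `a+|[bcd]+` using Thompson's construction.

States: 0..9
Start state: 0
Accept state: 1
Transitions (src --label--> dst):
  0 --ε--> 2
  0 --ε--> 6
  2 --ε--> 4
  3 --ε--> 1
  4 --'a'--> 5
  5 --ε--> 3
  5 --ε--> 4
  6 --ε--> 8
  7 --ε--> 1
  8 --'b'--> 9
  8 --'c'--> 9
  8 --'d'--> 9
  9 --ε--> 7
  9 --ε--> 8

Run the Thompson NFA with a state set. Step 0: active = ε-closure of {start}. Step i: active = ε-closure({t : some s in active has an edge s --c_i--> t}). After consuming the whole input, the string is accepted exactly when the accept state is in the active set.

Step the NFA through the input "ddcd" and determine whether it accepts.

S₀ = ε-closure({0}) = {0,2,4,6,8}
'd' @ 1: {1,7,8,9}  [accepting]
'd' @ 2: {1,7,8,9}  [accepting]
'c' @ 3: {1,7,8,9}  [accepting]
'd' @ 4: {1,7,8,9}  [accepting]
end set {1,7,8,9} — state 1 in

Answer: ACCEPT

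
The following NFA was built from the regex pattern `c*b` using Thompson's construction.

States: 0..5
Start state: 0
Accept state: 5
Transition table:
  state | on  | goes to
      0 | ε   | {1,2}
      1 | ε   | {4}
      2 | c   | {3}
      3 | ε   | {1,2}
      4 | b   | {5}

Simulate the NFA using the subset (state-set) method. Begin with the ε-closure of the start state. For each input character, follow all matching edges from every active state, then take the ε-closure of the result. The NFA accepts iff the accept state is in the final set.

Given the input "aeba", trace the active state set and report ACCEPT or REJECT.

Answer: REJECT

Derivation:
initial (ε-close {0}): {0,1,2,4}
'a' @ 1: {}  — no active states
rest 'eba' ignored (set empty)
final: {}; accept 5 not in set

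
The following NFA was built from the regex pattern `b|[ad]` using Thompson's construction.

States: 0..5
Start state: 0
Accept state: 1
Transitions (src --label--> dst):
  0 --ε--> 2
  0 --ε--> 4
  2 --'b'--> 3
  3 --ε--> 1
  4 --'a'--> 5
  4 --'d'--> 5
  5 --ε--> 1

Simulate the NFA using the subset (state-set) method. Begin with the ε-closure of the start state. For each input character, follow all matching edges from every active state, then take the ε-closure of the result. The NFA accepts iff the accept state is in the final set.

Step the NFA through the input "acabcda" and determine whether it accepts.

S₀ = ε-closure({0}) = {0,2,4}
'a' @ 1: {1,5}  [accepting]
'c' @ 2: {}  — no active states
rest 'abcda' ignored (set empty)
final: {}; accept 1 not in set

Answer: REJECT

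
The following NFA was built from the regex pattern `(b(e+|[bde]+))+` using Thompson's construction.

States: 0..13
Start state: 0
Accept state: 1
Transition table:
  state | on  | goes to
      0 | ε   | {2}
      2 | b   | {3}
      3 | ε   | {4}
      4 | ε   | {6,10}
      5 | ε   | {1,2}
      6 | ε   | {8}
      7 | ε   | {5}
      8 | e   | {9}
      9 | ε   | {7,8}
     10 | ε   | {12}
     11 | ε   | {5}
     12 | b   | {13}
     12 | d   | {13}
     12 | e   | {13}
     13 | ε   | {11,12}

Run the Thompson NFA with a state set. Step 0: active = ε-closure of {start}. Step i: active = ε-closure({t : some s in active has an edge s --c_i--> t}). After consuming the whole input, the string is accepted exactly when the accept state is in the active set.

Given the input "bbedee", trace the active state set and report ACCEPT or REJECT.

S₀ = ε-closure({0}) = {0,2}
'b' @ 1: {3,4,6,8,10,12}
'b' @ 2: {1,2,5,11,12,13}  (accept∈set)
'e' @ 3: {1,2,5,11,12,13}  (accept∈set)
'd' @ 4: {1,2,5,11,12,13}  (accept∈set)
'e' @ 5: {1,2,5,11,12,13}  (accept∈set)
'e' @ 6: {1,2,5,11,12,13}  (accept∈set)
end set {1,2,5,11,12,13} — state 1 in

Answer: ACCEPT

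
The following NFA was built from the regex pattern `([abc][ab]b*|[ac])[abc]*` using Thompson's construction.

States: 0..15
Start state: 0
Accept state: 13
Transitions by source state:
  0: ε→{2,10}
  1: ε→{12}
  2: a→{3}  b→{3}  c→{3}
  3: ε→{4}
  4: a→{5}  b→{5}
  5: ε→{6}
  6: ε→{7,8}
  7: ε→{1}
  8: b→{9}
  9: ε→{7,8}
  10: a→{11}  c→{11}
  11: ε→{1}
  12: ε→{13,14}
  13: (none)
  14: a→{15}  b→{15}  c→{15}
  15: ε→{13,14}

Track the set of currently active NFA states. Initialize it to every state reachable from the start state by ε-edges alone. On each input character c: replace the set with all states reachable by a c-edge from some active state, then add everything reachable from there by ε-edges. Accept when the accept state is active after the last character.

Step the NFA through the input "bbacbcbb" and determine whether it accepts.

start: ε-closure({0}) = {0,2,10}
'b' @ 1: {3,4}
'b' @ 2: {1,5,6,7,8,12,13,14}  [accepting]
'a' @ 3: {13,14,15}  [accepting]
'c' @ 4: {13,14,15}  [accepting]
'b' @ 5: {13,14,15}  [accepting]
'c' @ 6: {13,14,15}  [accepting]
'b' @ 7: {13,14,15}  [accepting]
'b' @ 8: {13,14,15}  [accepting]
end set {13,14,15} — state 13 in

Answer: ACCEPT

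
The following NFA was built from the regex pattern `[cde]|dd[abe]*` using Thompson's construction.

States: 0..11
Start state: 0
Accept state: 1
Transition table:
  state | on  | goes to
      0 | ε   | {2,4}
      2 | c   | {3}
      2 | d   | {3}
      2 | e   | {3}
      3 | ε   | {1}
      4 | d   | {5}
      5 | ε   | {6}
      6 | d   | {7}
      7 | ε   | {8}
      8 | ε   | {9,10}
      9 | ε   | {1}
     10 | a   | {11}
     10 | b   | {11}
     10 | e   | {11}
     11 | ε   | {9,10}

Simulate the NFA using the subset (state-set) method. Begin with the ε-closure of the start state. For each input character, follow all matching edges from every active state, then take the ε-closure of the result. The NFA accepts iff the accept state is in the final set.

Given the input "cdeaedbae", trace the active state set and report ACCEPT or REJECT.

initial (ε-close {0}): {0,2,4}
'c' @ 1: {1,3}  ✓accept
'd' @ 2: {}  — dead — no transitions
rest 'eaedbae' ignored (set empty)
final: {}; accept 1 not in set

Answer: REJECT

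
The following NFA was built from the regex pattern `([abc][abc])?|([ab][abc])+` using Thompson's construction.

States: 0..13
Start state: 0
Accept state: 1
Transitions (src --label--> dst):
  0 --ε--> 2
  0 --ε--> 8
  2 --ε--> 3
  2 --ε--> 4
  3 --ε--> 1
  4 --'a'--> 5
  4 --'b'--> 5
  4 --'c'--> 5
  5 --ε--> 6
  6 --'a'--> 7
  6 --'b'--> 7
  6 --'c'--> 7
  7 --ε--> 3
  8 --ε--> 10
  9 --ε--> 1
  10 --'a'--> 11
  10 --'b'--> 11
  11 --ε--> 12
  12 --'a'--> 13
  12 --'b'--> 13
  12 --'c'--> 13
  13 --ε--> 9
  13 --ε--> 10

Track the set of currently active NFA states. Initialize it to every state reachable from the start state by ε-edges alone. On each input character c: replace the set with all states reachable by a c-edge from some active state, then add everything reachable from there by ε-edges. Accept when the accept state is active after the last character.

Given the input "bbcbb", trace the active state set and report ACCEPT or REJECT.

Answer: REJECT

Derivation:
start: ε-closure({0}) = {0,1,2,3,4,8,10}
'b' @ 1: {5,6,11,12}
'b' @ 2: {1,3,7,9,10,13}  [accepting]
'c' @ 3: {}  — no active states
rest 'bb' ignored (set empty)
after full input: {}  (accept=1 not in)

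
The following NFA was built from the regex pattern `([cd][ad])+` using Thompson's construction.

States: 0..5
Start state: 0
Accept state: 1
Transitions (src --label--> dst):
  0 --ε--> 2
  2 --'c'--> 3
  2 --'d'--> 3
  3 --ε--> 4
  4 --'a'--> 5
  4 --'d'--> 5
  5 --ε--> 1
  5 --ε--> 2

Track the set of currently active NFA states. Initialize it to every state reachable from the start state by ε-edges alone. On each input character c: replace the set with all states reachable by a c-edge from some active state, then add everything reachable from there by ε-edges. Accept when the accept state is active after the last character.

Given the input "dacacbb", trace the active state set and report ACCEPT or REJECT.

S₀ = ε-closure({0}) = {0,2}
'd' @ 1: {3,4}
'a' @ 2: {1,2,5}  [accepting]
'c' @ 3: {3,4}
'a' @ 4: {1,2,5}  [accepting]
'c' @ 5: {3,4}
'b' @ 6: {}  — state set empty
rest 'b' ignored (set empty)
after full input: {}  (accept=1 not in)

Answer: REJECT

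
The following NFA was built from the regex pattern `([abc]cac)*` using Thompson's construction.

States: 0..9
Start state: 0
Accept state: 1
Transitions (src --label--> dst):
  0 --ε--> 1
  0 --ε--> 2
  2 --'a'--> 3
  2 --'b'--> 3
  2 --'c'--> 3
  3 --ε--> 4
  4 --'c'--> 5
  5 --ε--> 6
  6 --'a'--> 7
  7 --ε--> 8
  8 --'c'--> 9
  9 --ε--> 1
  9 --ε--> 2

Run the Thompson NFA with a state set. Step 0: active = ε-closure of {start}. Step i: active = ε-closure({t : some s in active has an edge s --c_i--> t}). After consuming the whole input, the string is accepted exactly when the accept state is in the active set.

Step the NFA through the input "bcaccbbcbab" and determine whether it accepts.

S₀ = ε-closure({0}) = {0,1,2}
'b' @ 1: {3,4}
'c' @ 2: {5,6}
'a' @ 3: {7,8}
'c' @ 4: {1,2,9}  [accepting]
'c' @ 5: {3,4}
'b' @ 6: {}  — no active states
rest 'bcbab' ignored (set empty)
end set {} — state 1 not in

Answer: REJECT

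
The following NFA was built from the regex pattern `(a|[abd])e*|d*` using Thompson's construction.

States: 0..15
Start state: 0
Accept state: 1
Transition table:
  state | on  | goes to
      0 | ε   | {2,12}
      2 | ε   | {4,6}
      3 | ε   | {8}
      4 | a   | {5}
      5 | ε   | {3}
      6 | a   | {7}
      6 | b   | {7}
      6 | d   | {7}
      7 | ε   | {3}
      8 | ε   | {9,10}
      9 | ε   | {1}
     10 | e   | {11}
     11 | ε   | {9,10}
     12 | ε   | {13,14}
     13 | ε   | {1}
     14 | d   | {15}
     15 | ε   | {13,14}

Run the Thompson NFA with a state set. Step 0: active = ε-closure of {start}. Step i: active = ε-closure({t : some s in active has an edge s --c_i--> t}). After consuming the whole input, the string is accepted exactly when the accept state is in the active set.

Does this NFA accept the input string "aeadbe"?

Answer: REJECT

Trace:
S₀ = ε-closure({0}) = {0,1,2,4,6,12,13,14}
'a' @ 1: {1,3,5,7,8,9,10}  [accepting]
'e' @ 2: {1,9,10,11}  [accepting]
'a' @ 3: {}  — no active states
rest 'dbe' ignored (set empty)
after full input: {}  (accept=1 not in)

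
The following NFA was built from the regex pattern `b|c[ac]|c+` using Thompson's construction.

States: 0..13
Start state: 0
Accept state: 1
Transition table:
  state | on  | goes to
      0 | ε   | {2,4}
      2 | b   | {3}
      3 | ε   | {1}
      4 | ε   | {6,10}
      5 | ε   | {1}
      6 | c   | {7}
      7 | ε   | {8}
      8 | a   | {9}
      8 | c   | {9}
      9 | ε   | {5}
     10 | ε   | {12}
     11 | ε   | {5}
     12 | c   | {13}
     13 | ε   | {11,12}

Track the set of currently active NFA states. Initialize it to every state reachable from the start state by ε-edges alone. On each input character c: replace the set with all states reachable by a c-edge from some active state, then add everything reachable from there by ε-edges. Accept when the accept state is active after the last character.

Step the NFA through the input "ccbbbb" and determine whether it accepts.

Answer: REJECT

Steps:
start: ε-closure({0}) = {0,2,4,6,10,12}
'c' @ 1: {1,5,7,8,11,12,13}  ✓accept
'c' @ 2: {1,5,9,11,12,13}  ✓accept
'b' @ 3: {}  — no active states
rest 'bbb' ignored (set empty)
final: {}; accept 1 not in set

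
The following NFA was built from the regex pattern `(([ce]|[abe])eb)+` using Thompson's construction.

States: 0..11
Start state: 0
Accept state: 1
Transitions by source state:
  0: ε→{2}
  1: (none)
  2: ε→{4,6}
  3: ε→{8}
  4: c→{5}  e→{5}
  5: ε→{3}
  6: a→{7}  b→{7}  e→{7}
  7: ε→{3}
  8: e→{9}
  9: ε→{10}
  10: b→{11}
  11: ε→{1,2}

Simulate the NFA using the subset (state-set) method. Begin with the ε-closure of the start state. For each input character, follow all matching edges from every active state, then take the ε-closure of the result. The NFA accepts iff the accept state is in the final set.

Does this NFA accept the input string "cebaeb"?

Answer: ACCEPT

Derivation:
start: ε-closure({0}) = {0,2,4,6}
'c' @ 1: {3,5,8}
'e' @ 2: {9,10}
'b' @ 3: {1,2,4,6,11}  ✓accept
'a' @ 4: {3,7,8}
'e' @ 5: {9,10}
'b' @ 6: {1,2,4,6,11}  ✓accept
end set {1,2,4,6,11} — state 1 in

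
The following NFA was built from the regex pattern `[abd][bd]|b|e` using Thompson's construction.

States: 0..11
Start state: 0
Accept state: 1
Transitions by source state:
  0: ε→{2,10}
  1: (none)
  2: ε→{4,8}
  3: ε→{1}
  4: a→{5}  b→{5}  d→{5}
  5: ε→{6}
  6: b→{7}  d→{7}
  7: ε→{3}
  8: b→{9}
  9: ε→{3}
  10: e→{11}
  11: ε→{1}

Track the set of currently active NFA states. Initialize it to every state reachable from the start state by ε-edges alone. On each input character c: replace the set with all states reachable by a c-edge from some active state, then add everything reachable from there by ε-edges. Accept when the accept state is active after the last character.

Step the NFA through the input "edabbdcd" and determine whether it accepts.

S₀ = ε-closure({0}) = {0,2,4,8,10}
'e' @ 1: {1,11}  ✓accept
'd' @ 2: {}  — no active states
rest 'abbdcd' ignored (set empty)
after full input: {}  (accept=1 not in)

Answer: REJECT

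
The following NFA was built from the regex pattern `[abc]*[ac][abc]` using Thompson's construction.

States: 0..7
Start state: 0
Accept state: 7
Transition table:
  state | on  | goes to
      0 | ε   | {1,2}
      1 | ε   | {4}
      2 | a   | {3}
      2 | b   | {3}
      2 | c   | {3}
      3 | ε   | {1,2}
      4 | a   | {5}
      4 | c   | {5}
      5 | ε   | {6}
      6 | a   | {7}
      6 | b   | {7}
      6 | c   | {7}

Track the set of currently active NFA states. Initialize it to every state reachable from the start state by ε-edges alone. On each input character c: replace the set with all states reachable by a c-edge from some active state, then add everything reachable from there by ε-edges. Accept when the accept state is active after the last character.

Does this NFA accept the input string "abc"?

Answer: REJECT

Derivation:
start: ε-closure({0}) = {0,1,2,4}
'a' @ 1: {1,2,3,4,5,6}
'b' @ 2: {1,2,3,4,7}  (accept∈set)
'c' @ 3: {1,2,3,4,5,6}
after full input: {1,2,3,4,5,6}  (accept=7 not in)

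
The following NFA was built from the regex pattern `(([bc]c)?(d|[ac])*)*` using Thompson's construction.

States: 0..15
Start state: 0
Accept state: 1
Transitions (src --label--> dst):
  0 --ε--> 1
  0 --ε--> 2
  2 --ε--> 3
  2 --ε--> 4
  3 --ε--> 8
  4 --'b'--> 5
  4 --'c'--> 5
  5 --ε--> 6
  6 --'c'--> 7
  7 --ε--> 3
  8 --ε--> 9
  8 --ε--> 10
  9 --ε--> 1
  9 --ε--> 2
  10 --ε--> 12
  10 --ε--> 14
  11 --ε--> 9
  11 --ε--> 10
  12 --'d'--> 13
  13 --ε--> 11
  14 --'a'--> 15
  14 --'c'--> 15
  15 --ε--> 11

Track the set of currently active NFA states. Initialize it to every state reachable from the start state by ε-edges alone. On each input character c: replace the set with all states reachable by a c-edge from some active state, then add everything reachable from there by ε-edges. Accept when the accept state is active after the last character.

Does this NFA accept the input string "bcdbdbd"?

S₀ = ε-closure({0}) = {0,1,2,3,4,8,9,10,12,14}
'b' @ 1: {5,6}
'c' @ 2: {1,2,3,4,7,8,9,10,12,14}  [accepting]
'd' @ 3: {1,2,3,4,8,9,10,11,12,13,14}  [accepting]
'b' @ 4: {5,6}
'd' @ 5: {}  — state set empty
rest 'bd' ignored (set empty)
after full input: {}  (accept=1 not in)

Answer: REJECT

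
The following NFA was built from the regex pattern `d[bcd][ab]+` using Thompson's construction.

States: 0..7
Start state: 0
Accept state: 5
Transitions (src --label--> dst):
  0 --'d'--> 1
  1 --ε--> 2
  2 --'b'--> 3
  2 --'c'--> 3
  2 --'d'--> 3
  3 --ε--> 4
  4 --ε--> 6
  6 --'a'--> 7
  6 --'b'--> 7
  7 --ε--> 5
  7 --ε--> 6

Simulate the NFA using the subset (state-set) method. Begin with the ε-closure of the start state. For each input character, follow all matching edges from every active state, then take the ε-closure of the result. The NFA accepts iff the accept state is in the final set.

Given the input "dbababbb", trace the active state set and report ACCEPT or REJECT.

Answer: ACCEPT

Derivation:
S₀ = ε-closure({0}) = {0}
'd' @ 1: {1,2}
'b' @ 2: {3,4,6}
'a' @ 3: {5,6,7}  (accept∈set)
'b' @ 4: {5,6,7}  (accept∈set)
'a' @ 5: {5,6,7}  (accept∈set)
'b' @ 6: {5,6,7}  (accept∈set)
'b' @ 7: {5,6,7}  (accept∈set)
'b' @ 8: {5,6,7}  (accept∈set)
end set {5,6,7} — state 5 in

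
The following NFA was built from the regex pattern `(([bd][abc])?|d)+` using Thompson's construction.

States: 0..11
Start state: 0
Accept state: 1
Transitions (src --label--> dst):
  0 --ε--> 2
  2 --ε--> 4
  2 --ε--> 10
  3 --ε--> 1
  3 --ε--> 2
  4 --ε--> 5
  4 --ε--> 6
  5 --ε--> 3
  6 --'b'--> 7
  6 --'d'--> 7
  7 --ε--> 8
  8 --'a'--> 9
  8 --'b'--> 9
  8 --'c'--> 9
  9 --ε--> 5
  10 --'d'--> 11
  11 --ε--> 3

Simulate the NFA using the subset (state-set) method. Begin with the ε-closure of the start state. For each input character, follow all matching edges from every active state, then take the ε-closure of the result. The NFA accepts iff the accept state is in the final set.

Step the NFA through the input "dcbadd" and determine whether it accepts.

initial (ε-close {0}): {0,1,2,3,4,5,6,10}
'd' @ 1: {1,2,3,4,5,6,7,8,10,11}  ✓accept
'c' @ 2: {1,2,3,4,5,6,9,10}  ✓accept
'b' @ 3: {7,8}
'a' @ 4: {1,2,3,4,5,6,9,10}  ✓accept
'd' @ 5: {1,2,3,4,5,6,7,8,10,11}  ✓accept
'd' @ 6: {1,2,3,4,5,6,7,8,10,11}  ✓accept
after full input: {1,2,3,4,5,6,7,8,10,11}  (accept=1 in)

Answer: ACCEPT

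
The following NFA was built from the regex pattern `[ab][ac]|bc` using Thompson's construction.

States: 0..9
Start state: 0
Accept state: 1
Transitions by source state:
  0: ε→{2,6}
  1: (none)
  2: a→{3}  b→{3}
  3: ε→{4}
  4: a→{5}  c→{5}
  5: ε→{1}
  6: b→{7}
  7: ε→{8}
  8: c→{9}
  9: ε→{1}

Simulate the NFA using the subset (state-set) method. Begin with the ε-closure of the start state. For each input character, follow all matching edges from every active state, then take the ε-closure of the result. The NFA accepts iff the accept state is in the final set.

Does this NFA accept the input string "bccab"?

start: ε-closure({0}) = {0,2,6}
'b' @ 1: {3,4,7,8}
'c' @ 2: {1,5,9}  [accepting]
'c' @ 3: {}  — no active states
rest 'ab' ignored (set empty)
final: {}; accept 1 not in set

Answer: REJECT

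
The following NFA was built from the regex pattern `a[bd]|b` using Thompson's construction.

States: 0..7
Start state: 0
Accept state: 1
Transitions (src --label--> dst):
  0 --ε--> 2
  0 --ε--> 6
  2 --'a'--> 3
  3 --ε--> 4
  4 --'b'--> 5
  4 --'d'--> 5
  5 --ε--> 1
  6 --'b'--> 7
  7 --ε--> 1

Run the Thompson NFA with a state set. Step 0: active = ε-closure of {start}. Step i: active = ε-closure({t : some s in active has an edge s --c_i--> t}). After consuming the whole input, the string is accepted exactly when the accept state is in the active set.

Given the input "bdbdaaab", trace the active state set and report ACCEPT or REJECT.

S₀ = ε-closure({0}) = {0,2,6}
'b' @ 1: {1,7}  ✓accept
'd' @ 2: {}  — state set empty
rest 'bdaaab' ignored (set empty)
after full input: {}  (accept=1 not in)

Answer: REJECT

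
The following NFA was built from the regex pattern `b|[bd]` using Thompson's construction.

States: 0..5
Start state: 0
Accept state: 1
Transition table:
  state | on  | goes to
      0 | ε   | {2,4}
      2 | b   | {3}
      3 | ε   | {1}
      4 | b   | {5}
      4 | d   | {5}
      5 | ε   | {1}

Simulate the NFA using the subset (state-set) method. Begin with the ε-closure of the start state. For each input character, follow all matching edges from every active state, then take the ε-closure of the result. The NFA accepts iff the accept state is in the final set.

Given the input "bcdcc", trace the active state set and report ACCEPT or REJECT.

Answer: REJECT

Trace:
initial (ε-close {0}): {0,2,4}
'b' @ 1: {1,3,5}  (accept∈set)
'c' @ 2: {}  — state set empty
rest 'dcc' ignored (set empty)
after full input: {}  (accept=1 not in)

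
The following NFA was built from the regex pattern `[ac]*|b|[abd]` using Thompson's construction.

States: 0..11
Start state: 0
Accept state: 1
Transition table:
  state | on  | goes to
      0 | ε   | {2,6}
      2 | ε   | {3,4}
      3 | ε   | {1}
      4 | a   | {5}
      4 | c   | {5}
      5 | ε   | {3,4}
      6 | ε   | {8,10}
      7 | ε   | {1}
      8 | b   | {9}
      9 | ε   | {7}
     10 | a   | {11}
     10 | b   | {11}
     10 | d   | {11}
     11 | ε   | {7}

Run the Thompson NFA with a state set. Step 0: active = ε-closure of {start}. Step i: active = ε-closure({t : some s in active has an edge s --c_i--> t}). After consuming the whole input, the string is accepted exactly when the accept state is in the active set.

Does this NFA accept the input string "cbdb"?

Answer: REJECT

Steps:
initial (ε-close {0}): {0,1,2,3,4,6,8,10}
'c' @ 1: {1,3,4,5}  [accepting]
'b' @ 2: {}  — dead — no transitions
rest 'db' ignored (set empty)
final: {}; accept 1 not in set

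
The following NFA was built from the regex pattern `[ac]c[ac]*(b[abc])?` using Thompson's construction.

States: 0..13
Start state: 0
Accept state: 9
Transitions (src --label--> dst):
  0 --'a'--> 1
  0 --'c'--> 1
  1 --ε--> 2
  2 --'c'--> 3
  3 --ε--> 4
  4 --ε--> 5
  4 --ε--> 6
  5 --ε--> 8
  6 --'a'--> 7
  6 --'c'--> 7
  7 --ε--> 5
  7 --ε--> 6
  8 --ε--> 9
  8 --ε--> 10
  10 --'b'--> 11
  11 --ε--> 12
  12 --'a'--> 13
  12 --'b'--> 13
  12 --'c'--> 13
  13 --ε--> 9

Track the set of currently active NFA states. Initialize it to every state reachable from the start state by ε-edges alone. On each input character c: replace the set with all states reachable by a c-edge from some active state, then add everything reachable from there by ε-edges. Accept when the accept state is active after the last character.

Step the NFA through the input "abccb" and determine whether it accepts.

start: ε-closure({0}) = {0}
'a' @ 1: {1,2}
'b' @ 2: {}  — dead — no transitions
rest 'ccb' ignored (set empty)
final: {}; accept 9 not in set

Answer: REJECT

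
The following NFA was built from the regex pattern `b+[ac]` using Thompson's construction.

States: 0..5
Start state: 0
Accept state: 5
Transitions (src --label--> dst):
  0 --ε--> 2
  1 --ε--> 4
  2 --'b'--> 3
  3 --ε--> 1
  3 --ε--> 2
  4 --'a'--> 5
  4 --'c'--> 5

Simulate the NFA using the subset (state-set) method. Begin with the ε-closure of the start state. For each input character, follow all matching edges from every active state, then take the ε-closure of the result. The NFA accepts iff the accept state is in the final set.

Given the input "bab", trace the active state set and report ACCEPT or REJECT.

initial (ε-close {0}): {0,2}
'b' @ 1: {1,2,3,4}
'a' @ 2: {5}  ✓accept
'b' @ 3: {}  — dead — no transitions
after full input: {}  (accept=5 not in)

Answer: REJECT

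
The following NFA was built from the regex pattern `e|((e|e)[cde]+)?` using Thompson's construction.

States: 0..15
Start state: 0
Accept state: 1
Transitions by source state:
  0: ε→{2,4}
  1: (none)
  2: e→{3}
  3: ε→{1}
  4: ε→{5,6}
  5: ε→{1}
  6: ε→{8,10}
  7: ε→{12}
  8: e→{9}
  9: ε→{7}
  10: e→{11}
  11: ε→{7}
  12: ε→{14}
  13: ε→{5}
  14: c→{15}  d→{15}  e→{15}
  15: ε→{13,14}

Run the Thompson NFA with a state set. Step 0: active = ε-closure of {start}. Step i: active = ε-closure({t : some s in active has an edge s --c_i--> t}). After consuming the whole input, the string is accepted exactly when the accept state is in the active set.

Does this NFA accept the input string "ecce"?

Answer: ACCEPT

Steps:
S₀ = ε-closure({0}) = {0,1,2,4,5,6,8,10}
'e' @ 1: {1,3,7,9,11,12,14}  [accepting]
'c' @ 2: {1,5,13,14,15}  [accepting]
'c' @ 3: {1,5,13,14,15}  [accepting]
'e' @ 4: {1,5,13,14,15}  [accepting]
final: {1,5,13,14,15}; accept 1 in set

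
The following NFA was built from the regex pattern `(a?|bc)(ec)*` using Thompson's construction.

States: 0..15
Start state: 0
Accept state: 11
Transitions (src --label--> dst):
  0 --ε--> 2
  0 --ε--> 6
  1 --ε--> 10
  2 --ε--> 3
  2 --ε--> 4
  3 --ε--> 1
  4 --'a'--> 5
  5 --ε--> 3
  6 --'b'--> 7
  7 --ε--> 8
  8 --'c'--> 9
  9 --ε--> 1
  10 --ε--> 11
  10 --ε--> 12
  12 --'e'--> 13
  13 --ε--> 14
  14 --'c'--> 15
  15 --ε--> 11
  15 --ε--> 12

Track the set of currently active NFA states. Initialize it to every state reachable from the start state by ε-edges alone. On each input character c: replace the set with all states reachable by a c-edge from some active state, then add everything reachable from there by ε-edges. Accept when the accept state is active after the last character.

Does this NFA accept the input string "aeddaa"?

initial (ε-close {0}): {0,1,2,3,4,6,10,11,12}
'a' @ 1: {1,3,5,10,11,12}  (accept∈set)
'e' @ 2: {13,14}
'd' @ 3: {}  — dead — no transitions
rest 'daa' ignored (set empty)
final: {}; accept 11 not in set

Answer: REJECT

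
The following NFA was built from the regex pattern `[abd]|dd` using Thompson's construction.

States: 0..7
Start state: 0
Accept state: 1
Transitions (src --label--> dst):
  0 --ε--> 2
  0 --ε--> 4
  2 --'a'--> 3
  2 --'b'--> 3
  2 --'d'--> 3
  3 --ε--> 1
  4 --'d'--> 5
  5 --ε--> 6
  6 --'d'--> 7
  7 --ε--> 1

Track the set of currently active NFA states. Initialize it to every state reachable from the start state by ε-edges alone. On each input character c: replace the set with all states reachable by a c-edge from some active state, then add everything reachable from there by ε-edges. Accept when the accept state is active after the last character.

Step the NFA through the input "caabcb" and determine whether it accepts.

S₀ = ε-closure({0}) = {0,2,4}
'c' @ 1: {}  — dead — no transitions
rest 'aabcb' ignored (set empty)
after full input: {}  (accept=1 not in)

Answer: REJECT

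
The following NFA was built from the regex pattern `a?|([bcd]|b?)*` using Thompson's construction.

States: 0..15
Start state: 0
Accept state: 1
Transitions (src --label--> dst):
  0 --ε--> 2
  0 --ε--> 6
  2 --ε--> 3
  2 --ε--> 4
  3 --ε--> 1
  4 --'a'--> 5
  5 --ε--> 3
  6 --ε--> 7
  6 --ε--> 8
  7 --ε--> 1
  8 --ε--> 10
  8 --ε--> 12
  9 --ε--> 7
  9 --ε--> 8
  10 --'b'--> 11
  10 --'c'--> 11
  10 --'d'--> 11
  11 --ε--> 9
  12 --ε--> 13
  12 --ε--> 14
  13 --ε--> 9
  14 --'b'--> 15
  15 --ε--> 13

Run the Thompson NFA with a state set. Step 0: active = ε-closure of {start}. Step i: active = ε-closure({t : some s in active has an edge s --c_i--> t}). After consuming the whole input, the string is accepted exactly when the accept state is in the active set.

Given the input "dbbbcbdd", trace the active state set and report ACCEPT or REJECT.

Answer: ACCEPT

Derivation:
start: ε-closure({0}) = {0,1,2,3,4,6,7,8,9,10,12,13,14}
'd' @ 1: {1,7,8,9,10,11,12,13,14}  [accepting]
'b' @ 2: {1,7,8,9,10,11,12,13,14,15}  [accepting]
'b' @ 3: {1,7,8,9,10,11,12,13,14,15}  [accepting]
'b' @ 4: {1,7,8,9,10,11,12,13,14,15}  [accepting]
'c' @ 5: {1,7,8,9,10,11,12,13,14}  [accepting]
'b' @ 6: {1,7,8,9,10,11,12,13,14,15}  [accepting]
'd' @ 7: {1,7,8,9,10,11,12,13,14}  [accepting]
'd' @ 8: {1,7,8,9,10,11,12,13,14}  [accepting]
end set {1,7,8,9,10,11,12,13,14} — state 1 in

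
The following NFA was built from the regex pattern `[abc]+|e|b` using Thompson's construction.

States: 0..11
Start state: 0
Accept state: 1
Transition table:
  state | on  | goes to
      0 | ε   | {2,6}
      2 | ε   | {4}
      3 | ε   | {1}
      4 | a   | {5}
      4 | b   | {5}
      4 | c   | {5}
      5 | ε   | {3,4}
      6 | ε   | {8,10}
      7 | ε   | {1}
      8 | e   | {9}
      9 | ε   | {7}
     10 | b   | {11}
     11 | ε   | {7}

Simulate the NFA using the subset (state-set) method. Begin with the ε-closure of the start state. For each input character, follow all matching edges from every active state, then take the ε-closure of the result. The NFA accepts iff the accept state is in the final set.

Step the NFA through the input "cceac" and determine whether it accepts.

initial (ε-close {0}): {0,2,4,6,8,10}
'c' @ 1: {1,3,4,5}  [accepting]
'c' @ 2: {1,3,4,5}  [accepting]
'e' @ 3: {}  — no active states
rest 'ac' ignored (set empty)
after full input: {}  (accept=1 not in)

Answer: REJECT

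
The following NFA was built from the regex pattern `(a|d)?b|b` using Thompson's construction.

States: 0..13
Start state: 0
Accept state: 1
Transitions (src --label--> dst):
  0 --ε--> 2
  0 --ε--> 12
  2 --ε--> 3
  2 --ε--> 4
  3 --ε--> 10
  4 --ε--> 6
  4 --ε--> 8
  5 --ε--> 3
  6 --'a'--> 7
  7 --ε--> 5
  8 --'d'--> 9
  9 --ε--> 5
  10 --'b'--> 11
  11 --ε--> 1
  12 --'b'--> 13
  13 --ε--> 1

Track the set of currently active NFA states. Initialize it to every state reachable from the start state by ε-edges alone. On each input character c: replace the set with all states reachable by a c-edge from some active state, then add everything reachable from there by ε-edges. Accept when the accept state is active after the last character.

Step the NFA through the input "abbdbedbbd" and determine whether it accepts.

S₀ = ε-closure({0}) = {0,2,3,4,6,8,10,12}
'a' @ 1: {3,5,7,10}
'b' @ 2: {1,11}  ✓accept
'b' @ 3: {}  — dead — no transitions
rest 'dbedbbd' ignored (set empty)
after full input: {}  (accept=1 not in)

Answer: REJECT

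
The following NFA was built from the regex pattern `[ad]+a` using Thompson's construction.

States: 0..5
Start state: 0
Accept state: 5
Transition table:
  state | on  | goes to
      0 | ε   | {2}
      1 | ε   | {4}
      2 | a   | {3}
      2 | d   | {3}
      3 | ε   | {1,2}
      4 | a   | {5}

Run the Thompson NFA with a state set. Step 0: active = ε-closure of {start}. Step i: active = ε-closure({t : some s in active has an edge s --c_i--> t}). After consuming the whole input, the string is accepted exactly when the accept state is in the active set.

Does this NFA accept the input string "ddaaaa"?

start: ε-closure({0}) = {0,2}
'd' @ 1: {1,2,3,4}
'd' @ 2: {1,2,3,4}
'a' @ 3: {1,2,3,4,5}  [accepting]
'a' @ 4: {1,2,3,4,5}  [accepting]
'a' @ 5: {1,2,3,4,5}  [accepting]
'a' @ 6: {1,2,3,4,5}  [accepting]
after full input: {1,2,3,4,5}  (accept=5 in)

Answer: ACCEPT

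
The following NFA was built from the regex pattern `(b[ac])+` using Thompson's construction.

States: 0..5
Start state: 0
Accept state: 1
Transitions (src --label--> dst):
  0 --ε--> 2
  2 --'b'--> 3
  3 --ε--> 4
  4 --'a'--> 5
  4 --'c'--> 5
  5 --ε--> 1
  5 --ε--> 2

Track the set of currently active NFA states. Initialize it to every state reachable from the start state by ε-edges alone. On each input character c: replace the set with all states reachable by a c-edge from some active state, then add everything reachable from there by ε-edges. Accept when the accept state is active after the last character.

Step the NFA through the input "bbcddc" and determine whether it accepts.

Answer: REJECT

Trace:
start: ε-closure({0}) = {0,2}
'b' @ 1: {3,4}
'b' @ 2: {}  — no active states
rest 'cddc' ignored (set empty)
end set {} — state 1 not in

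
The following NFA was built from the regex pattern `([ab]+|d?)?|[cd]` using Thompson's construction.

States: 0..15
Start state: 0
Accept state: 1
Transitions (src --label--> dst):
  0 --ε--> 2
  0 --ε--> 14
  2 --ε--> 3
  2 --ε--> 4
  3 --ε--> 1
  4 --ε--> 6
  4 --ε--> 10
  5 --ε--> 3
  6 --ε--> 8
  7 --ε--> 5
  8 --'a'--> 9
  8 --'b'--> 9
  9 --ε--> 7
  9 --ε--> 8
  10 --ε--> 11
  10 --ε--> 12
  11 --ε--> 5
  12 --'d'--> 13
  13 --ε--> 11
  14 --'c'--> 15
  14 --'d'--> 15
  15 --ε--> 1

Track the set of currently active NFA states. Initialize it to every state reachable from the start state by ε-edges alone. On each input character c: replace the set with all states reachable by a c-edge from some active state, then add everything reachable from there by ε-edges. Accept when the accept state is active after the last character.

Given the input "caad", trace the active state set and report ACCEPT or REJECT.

Answer: REJECT

Steps:
start: ε-closure({0}) = {0,1,2,3,4,5,6,8,10,11,12,14}
'c' @ 1: {1,15}  ✓accept
'a' @ 2: {}  — dead — no transitions
rest 'ad' ignored (set empty)
end set {} — state 1 not in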